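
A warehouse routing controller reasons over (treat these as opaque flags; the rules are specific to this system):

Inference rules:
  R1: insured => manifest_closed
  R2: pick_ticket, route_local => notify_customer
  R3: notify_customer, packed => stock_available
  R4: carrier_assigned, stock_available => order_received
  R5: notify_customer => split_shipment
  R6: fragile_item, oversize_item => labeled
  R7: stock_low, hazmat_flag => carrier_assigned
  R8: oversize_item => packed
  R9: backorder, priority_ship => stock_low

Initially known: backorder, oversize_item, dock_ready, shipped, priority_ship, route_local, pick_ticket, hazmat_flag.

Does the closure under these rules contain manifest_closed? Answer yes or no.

no

Round 1: R2 [pick_ticket, route_local => notify_customer]; R8 [oversize_item => packed]; R9 [backorder, priority_ship => stock_low]. Adds notify_customer, packed, stock_low.
Round 2: R3 [notify_customer, packed => stock_available]; R5 [notify_customer => split_shipment]; R7 [stock_low, hazmat_flag => carrier_assigned]. Adds stock_available, split_shipment, carrier_assigned.
Round 3: R4 [carrier_assigned, stock_available => order_received]. Adds order_received.
Fixed point reached. manifest_closed is concluded only by R1; R1 needs insured (never derived).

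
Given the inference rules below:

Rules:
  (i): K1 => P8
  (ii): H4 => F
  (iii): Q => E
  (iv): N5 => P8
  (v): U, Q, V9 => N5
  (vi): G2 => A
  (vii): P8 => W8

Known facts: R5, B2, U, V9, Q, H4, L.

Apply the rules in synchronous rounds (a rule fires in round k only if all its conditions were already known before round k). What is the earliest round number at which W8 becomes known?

Round 1: (ii) [H4 => F]; (iii) [Q => E]; (v) [U, Q, V9 => N5]. New: F, E, N5.
Round 2: (iv) [N5 => P8]. New: P8.
Round 3: (vii) [P8 => W8]. New: W8.
W8 first appears in round 3.

3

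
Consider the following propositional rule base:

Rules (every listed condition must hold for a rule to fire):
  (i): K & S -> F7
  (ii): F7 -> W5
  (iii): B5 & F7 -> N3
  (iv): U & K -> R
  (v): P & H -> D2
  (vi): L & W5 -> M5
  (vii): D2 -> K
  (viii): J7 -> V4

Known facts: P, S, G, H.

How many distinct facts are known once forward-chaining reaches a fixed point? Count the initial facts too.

8

Round 1: (v) [P & H -> D2]. Adds D2.
Round 2: (vii) [D2 -> K]. Adds K.
Round 3: (i) [K & S -> F7]. Adds F7.
Round 4: (ii) [F7 -> W5]. Adds W5.
Closure: {D2, F7, G, H, K, P, S, W5} — 8 facts.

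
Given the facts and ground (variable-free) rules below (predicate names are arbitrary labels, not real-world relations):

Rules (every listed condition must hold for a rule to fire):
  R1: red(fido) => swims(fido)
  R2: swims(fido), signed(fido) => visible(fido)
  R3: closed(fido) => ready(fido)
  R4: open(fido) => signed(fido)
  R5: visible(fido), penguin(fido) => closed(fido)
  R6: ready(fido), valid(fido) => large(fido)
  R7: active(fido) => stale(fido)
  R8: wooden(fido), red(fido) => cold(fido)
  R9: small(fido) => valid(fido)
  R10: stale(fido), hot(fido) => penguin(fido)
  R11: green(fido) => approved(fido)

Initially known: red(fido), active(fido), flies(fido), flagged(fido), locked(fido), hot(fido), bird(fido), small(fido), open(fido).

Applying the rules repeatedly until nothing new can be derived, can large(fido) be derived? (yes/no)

[1] R1 [red(fido) => swims(fido)]; R4 [open(fido) => signed(fido)]; R7 [active(fido) => stale(fido)]; R9 [small(fido) => valid(fido)]. ⇒ new: swims(fido), signed(fido), stale(fido), valid(fido).
[2] R2 [swims(fido), signed(fido) => visible(fido)]; R10 [stale(fido), hot(fido) => penguin(fido)]. ⇒ new: visible(fido), penguin(fido).
[3] R5 [visible(fido), penguin(fido) => closed(fido)]. ⇒ new: closed(fido).
[4] R3 [closed(fido) => ready(fido)]. ⇒ new: ready(fido).
[5] R6 [ready(fido), valid(fido) => large(fido)]. ⇒ new: large(fido).
large(fido) appears in round 5, so it is derivable.

yes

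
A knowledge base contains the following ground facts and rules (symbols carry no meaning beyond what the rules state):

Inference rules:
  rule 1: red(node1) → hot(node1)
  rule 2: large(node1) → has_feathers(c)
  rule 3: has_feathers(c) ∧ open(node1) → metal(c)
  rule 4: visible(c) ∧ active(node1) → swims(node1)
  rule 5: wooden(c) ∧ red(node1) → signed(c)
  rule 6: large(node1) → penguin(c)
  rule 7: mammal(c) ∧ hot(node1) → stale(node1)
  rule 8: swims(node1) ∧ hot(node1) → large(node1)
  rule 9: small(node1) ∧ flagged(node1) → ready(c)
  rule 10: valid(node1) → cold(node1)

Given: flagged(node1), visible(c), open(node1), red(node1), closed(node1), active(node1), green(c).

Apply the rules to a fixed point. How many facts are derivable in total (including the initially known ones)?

Round 1: rule 1 [red(node1) → hot(node1)]; rule 4 [visible(c) ∧ active(node1) → swims(node1)]. New: hot(node1), swims(node1).
Round 2: rule 8 [swims(node1) ∧ hot(node1) → large(node1)]. New: large(node1).
Round 3: rule 2 [large(node1) → has_feathers(c)]; rule 6 [large(node1) → penguin(c)]. New: has_feathers(c), penguin(c).
Round 4: rule 3 [has_feathers(c) ∧ open(node1) → metal(c)]. New: metal(c).
Closure: {active(node1), closed(node1), flagged(node1), green(c), has_feathers(c), hot(node1), large(node1), metal(c), open(node1), penguin(c), red(node1), swims(node1), visible(c)} — 13 facts.

13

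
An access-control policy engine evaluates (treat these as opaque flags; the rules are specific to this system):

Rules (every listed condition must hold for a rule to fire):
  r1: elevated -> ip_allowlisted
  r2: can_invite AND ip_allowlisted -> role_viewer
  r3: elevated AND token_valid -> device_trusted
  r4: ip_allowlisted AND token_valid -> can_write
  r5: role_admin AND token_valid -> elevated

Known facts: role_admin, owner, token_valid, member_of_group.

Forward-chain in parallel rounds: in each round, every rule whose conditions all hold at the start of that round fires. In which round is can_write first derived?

[1] r5 [role_admin AND token_valid -> elevated]. ⇒ new: elevated.
[2] r1 [elevated -> ip_allowlisted]; r3 [elevated AND token_valid -> device_trusted]. ⇒ new: ip_allowlisted, device_trusted.
[3] r4 [ip_allowlisted AND token_valid -> can_write]. ⇒ new: can_write.
can_write first appears in round 3.

3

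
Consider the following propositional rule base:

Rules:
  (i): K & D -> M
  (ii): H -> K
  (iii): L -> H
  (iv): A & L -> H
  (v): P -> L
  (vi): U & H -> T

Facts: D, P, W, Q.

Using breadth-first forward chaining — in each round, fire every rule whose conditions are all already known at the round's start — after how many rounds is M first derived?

[1] (v) [P -> L]. ⇒ new: L.
[2] (iii) [L -> H]. ⇒ new: H.
[3] (ii) [H -> K]. ⇒ new: K.
[4] (i) [K & D -> M]. ⇒ new: M.
M first appears in round 4.

4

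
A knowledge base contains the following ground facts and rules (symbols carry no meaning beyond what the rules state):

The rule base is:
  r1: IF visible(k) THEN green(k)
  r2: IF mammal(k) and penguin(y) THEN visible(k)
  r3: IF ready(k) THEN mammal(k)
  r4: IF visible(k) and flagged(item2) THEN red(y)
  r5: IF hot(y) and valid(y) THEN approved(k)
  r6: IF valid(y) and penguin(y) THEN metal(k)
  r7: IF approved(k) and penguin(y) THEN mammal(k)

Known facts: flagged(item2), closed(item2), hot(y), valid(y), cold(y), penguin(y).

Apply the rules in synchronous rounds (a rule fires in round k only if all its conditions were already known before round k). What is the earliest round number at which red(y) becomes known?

4

Round 1 — r5, r6, derive approved(k), metal(k).
Round 2 — r7, derive mammal(k).
Round 3 — r2, derive visible(k).
Round 4 — r1, r4, derive green(k), red(y).
red(y) first appears in round 4.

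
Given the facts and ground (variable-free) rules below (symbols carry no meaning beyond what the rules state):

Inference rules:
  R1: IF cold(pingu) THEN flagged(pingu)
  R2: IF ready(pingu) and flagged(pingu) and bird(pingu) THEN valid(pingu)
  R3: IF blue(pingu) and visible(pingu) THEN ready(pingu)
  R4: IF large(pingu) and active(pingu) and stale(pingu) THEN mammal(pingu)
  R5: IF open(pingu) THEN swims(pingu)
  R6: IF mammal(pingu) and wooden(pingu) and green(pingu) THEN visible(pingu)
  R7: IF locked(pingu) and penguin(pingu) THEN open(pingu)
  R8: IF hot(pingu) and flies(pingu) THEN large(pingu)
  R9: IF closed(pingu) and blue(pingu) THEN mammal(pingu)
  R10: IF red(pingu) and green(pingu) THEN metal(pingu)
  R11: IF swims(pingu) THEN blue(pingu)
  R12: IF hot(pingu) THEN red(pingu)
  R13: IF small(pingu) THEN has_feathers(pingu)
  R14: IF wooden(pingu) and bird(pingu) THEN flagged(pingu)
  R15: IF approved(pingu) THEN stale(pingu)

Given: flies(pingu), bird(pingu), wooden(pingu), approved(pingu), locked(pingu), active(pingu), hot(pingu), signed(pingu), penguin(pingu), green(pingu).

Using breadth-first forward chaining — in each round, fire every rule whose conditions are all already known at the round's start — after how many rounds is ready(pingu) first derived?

4

[1] R7 [IF locked(pingu) and penguin(pingu) THEN open(pingu)]; R8 [IF hot(pingu) and flies(pingu) THEN large(pingu)]; R12 [IF hot(pingu) THEN red(pingu)]; R14 [IF wooden(pingu) and bird(pingu) THEN flagged(pingu)]; R15 [IF approved(pingu) THEN stale(pingu)]. ⇒ new: open(pingu), large(pingu), red(pingu), flagged(pingu), stale(pingu).
[2] R4 [IF large(pingu) and active(pingu) and stale(pingu) THEN mammal(pingu)]; R5 [IF open(pingu) THEN swims(pingu)]; R10 [IF red(pingu) and green(pingu) THEN metal(pingu)]. ⇒ new: mammal(pingu), swims(pingu), metal(pingu).
[3] R6 [IF mammal(pingu) and wooden(pingu) and green(pingu) THEN visible(pingu)]; R11 [IF swims(pingu) THEN blue(pingu)]. ⇒ new: visible(pingu), blue(pingu).
[4] R3 [IF blue(pingu) and visible(pingu) THEN ready(pingu)]. ⇒ new: ready(pingu).
ready(pingu) first appears in round 4.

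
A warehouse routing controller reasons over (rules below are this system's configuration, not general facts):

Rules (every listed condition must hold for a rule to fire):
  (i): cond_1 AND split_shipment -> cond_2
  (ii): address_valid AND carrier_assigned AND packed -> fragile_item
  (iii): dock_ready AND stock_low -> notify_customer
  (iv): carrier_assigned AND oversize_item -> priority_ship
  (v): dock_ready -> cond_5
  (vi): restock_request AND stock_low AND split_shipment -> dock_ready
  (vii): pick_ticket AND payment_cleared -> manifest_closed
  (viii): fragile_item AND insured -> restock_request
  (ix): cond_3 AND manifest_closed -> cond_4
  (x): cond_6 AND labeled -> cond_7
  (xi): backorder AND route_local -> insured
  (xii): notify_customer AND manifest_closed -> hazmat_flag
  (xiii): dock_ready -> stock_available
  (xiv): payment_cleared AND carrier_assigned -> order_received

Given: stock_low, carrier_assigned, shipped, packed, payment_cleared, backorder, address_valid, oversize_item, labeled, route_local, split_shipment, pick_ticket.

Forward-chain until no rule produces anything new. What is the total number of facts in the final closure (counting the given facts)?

23

Round 1 fires (ii), (iv), (vii), (xi), (xiv), giving fragile_item, priority_ship, manifest_closed, insured, order_received.
Round 2 fires (viii), giving restock_request.
Round 3 fires (vi), giving dock_ready.
Round 4 fires (iii), (v), (xiii), giving notify_customer, cond_5, stock_available.
Round 5 fires (xii), giving hazmat_flag.
Closure: {address_valid, backorder, carrier_assigned, cond_5, dock_ready, fragile_item, hazmat_flag, insured, labeled, manifest_closed, notify_customer, order_received, oversize_item, packed, payment_cleared, pick_ticket, priority_ship, restock_request, route_local, shipped, split_shipment, stock_available, stock_low} — 23 facts.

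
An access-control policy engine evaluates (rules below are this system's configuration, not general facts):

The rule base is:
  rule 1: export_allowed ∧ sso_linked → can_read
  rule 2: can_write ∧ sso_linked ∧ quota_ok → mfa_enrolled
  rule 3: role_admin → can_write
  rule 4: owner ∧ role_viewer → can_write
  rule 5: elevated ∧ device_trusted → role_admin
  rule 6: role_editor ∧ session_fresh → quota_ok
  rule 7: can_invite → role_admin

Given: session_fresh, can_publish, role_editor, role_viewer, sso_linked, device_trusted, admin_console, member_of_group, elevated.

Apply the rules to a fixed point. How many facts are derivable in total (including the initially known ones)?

13

Round 1 — rule 5, rule 6, derive role_admin, quota_ok.
Round 2 — rule 3, derive can_write.
Round 3 — rule 2, derive mfa_enrolled.
Closure: {admin_console, can_publish, can_write, device_trusted, elevated, member_of_group, mfa_enrolled, quota_ok, role_admin, role_editor, role_viewer, session_fresh, sso_linked} — 13 facts.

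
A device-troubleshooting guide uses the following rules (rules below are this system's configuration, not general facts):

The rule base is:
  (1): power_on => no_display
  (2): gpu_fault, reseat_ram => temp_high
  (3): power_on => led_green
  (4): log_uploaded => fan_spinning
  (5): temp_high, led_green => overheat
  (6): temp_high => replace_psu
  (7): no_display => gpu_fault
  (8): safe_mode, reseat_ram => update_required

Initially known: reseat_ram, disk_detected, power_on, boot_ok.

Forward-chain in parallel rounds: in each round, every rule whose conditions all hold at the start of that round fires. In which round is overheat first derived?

4

Round 1: (1) [power_on => no_display]; (3) [power_on => led_green]. New: no_display, led_green.
Round 2: (7) [no_display => gpu_fault]. New: gpu_fault.
Round 3: (2) [gpu_fault, reseat_ram => temp_high]. New: temp_high.
Round 4: (5) [temp_high, led_green => overheat]; (6) [temp_high => replace_psu]. New: overheat, replace_psu.
overheat first appears in round 4.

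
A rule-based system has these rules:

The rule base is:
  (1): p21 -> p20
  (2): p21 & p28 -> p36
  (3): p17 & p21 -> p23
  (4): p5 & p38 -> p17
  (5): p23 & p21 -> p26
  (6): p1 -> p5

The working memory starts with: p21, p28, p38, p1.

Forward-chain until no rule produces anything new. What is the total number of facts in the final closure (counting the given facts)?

10

Round 1 fires (1), (2), (6), giving p20, p36, p5.
Round 2 fires (4), giving p17.
Round 3 fires (3), giving p23.
Round 4 fires (5), giving p26.
Closure: {p1, p17, p20, p21, p23, p26, p28, p36, p38, p5} — 10 facts.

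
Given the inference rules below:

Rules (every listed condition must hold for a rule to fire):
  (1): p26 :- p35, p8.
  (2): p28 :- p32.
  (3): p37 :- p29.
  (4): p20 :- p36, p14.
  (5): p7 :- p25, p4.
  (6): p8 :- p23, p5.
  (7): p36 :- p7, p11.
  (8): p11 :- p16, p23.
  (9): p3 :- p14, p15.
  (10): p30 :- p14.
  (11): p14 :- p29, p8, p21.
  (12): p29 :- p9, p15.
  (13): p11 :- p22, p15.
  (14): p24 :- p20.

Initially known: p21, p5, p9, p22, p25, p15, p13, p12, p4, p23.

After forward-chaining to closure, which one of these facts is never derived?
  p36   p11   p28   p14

p28

Round 1: (5) [p7 :- p25, p4.]; (6) [p8 :- p23, p5.]; (12) [p29 :- p9, p15.]; (13) [p11 :- p22, p15.]. Adds p7, p8, p29, p11.
Round 2: (3) [p37 :- p29.]; (7) [p36 :- p7, p11.]; (11) [p14 :- p29, p8, p21.]. Adds p37, p36, p14.
Round 3: (4) [p20 :- p36, p14.]; (9) [p3 :- p14, p15.]; (10) [p30 :- p14.]. Adds p20, p3, p30.
Round 4: (14) [p24 :- p20.]. Adds p24.
Derived: p14 (round 2), p11 (round 1), p36 (round 2). p28 never appears in any round.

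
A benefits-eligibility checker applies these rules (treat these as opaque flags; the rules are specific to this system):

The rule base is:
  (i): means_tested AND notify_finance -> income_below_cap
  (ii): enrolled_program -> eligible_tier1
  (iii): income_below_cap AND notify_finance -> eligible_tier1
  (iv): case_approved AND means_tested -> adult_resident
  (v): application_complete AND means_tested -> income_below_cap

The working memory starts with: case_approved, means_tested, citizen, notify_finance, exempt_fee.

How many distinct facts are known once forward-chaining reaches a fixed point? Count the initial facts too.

Round 1 fires (i), (iv), giving income_below_cap, adult_resident.
Round 2 fires (iii), giving eligible_tier1.
Closure: {adult_resident, case_approved, citizen, eligible_tier1, exempt_fee, income_below_cap, means_tested, notify_finance} — 8 facts.

8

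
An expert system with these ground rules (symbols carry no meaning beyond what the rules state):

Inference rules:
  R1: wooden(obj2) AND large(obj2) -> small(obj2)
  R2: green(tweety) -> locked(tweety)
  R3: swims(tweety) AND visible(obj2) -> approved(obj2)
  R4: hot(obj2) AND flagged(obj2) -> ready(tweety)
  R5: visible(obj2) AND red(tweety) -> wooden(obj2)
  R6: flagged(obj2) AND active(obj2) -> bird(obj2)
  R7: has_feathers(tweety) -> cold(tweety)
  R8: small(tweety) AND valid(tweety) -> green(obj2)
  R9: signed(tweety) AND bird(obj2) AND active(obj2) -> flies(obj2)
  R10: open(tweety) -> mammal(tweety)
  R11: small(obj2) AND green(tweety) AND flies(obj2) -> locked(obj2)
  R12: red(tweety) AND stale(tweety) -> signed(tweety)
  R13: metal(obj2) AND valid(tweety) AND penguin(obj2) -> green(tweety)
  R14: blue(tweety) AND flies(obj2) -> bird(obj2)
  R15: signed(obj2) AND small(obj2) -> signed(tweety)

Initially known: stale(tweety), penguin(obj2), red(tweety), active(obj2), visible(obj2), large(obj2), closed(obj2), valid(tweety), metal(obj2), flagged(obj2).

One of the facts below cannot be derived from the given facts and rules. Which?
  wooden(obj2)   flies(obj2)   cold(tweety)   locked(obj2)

[1] R5 [visible(obj2) AND red(tweety) -> wooden(obj2)]; R6 [flagged(obj2) AND active(obj2) -> bird(obj2)]; R12 [red(tweety) AND stale(tweety) -> signed(tweety)]; R13 [metal(obj2) AND valid(tweety) AND penguin(obj2) -> green(tweety)]. ⇒ new: wooden(obj2), bird(obj2), signed(tweety), green(tweety).
[2] R1 [wooden(obj2) AND large(obj2) -> small(obj2)]; R2 [green(tweety) -> locked(tweety)]; R9 [signed(tweety) AND bird(obj2) AND active(obj2) -> flies(obj2)]. ⇒ new: small(obj2), locked(tweety), flies(obj2).
[3] R11 [small(obj2) AND green(tweety) AND flies(obj2) -> locked(obj2)]. ⇒ new: locked(obj2).
Derived: locked(obj2) (round 3), wooden(obj2) (round 1), flies(obj2) (round 2). cold(tweety) never appears in any round.

cold(tweety)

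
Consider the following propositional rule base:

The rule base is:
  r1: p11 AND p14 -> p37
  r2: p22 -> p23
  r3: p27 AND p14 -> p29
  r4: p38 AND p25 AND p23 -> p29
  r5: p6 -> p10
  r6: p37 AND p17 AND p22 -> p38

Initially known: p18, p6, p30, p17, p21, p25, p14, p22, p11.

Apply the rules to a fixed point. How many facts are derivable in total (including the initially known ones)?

Round 1: r1 [p11 AND p14 -> p37]; r2 [p22 -> p23]; r5 [p6 -> p10]. Adds p37, p23, p10.
Round 2: r6 [p37 AND p17 AND p22 -> p38]. Adds p38.
Round 3: r4 [p38 AND p25 AND p23 -> p29]. Adds p29.
Closure: {p10, p11, p14, p17, p18, p21, p22, p23, p25, p29, p30, p37, p38, p6} — 14 facts.

14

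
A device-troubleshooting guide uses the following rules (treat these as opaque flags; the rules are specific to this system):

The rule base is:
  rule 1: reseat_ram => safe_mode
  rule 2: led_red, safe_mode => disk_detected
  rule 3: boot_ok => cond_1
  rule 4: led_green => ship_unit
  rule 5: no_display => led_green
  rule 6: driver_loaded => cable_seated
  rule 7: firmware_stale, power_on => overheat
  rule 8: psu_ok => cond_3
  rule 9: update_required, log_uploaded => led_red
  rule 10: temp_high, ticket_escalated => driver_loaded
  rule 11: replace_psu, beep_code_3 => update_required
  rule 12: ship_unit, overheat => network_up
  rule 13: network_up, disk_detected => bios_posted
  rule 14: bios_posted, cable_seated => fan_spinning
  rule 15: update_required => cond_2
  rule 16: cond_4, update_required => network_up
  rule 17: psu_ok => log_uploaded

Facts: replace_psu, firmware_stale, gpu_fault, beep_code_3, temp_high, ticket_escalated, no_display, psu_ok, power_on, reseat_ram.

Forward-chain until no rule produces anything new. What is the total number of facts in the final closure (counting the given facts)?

25

Round 1: rule 1 [reseat_ram => safe_mode]; rule 5 [no_display => led_green]; rule 7 [firmware_stale, power_on => overheat]; rule 8 [psu_ok => cond_3]; rule 10 [temp_high, ticket_escalated => driver_loaded]; rule 11 [replace_psu, beep_code_3 => update_required]; rule 17 [psu_ok => log_uploaded]. New: safe_mode, led_green, overheat, cond_3, driver_loaded, update_required, log_uploaded.
Round 2: rule 4 [led_green => ship_unit]; rule 6 [driver_loaded => cable_seated]; rule 9 [update_required, log_uploaded => led_red]; rule 15 [update_required => cond_2]. New: ship_unit, cable_seated, led_red, cond_2.
Round 3: rule 2 [led_red, safe_mode => disk_detected]; rule 12 [ship_unit, overheat => network_up]. New: disk_detected, network_up.
Round 4: rule 13 [network_up, disk_detected => bios_posted]. New: bios_posted.
Round 5: rule 14 [bios_posted, cable_seated => fan_spinning]. New: fan_spinning.
Closure: {beep_code_3, bios_posted, cable_seated, cond_2, cond_3, disk_detected, driver_loaded, fan_spinning, firmware_stale, gpu_fault, led_green, led_red, log_uploaded, network_up, no_display, overheat, power_on, psu_ok, replace_psu, reseat_ram, safe_mode, ship_unit, temp_high, ticket_escalated, update_required} — 25 facts.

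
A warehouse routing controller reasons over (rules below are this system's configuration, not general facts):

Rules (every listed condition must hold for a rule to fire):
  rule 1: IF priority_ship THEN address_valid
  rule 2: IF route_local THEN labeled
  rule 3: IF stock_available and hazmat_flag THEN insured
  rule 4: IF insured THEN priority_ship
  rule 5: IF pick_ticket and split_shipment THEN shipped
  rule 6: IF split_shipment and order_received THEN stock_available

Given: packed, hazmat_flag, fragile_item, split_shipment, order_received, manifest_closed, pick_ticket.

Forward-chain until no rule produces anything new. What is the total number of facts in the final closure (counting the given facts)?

12

Round 1: rule 5 [IF pick_ticket and split_shipment THEN shipped]; rule 6 [IF split_shipment and order_received THEN stock_available]. New: shipped, stock_available.
Round 2: rule 3 [IF stock_available and hazmat_flag THEN insured]. New: insured.
Round 3: rule 4 [IF insured THEN priority_ship]. New: priority_ship.
Round 4: rule 1 [IF priority_ship THEN address_valid]. New: address_valid.
Closure: {address_valid, fragile_item, hazmat_flag, insured, manifest_closed, order_received, packed, pick_ticket, priority_ship, shipped, split_shipment, stock_available} — 12 facts.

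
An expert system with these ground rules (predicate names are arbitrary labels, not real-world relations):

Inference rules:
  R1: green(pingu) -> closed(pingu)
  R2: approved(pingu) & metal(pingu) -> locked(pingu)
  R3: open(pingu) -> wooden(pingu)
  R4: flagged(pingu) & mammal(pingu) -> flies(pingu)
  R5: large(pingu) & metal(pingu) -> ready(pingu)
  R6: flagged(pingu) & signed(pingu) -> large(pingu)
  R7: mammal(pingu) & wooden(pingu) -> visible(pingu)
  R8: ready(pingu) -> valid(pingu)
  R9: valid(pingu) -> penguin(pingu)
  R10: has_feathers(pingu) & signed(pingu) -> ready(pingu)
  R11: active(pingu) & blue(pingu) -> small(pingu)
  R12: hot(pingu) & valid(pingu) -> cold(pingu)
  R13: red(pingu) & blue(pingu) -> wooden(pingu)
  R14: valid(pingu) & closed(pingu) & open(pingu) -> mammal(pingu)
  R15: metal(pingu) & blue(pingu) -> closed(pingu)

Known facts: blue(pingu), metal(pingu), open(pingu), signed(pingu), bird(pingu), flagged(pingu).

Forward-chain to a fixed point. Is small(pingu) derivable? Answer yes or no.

no

Round 1 — R3, R6, R15, derive wooden(pingu), large(pingu), closed(pingu).
Round 2 — R5, derive ready(pingu).
Round 3 — R8, derive valid(pingu).
Round 4 — R9, R14, derive penguin(pingu), mammal(pingu).
Round 5 — R4, R7, derive flies(pingu), visible(pingu).
Fixed point reached. small(pingu) is concluded only by R11; R11 needs active(pingu) (never derived).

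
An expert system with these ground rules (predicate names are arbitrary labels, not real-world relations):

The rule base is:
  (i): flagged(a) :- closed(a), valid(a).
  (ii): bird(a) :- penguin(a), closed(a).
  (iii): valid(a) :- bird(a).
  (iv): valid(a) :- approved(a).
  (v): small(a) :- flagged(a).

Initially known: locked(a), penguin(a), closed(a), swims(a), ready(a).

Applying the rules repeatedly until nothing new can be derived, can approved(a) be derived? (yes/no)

no

Round 1: (ii) [bird(a) :- penguin(a), closed(a).]. Adds bird(a).
Round 2: (iii) [valid(a) :- bird(a).]. Adds valid(a).
Round 3: (i) [flagged(a) :- closed(a), valid(a).]. Adds flagged(a).
Round 4: (v) [small(a) :- flagged(a).]. Adds small(a).
Fixed point reached. No rule has approved(a) as a consequent, and it is not given.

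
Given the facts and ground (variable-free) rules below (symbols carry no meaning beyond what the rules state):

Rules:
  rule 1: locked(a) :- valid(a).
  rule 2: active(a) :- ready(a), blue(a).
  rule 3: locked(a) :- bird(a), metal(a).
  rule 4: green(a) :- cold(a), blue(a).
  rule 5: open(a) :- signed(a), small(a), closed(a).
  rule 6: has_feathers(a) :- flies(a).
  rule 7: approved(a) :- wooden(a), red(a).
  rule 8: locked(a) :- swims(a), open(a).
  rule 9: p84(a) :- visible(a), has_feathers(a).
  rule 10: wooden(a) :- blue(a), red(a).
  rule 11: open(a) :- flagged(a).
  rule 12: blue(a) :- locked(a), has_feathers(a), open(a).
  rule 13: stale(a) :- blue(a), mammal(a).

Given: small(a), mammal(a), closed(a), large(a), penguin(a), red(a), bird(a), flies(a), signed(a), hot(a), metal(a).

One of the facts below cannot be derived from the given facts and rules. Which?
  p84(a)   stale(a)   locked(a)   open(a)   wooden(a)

p84(a)

[1] rule 3 [locked(a) :- bird(a), metal(a).]; rule 5 [open(a) :- signed(a), small(a), closed(a).]; rule 6 [has_feathers(a) :- flies(a).]. ⇒ new: locked(a), open(a), has_feathers(a).
[2] rule 12 [blue(a) :- locked(a), has_feathers(a), open(a).]. ⇒ new: blue(a).
[3] rule 10 [wooden(a) :- blue(a), red(a).]; rule 13 [stale(a) :- blue(a), mammal(a).]. ⇒ new: wooden(a), stale(a).
[4] rule 7 [approved(a) :- wooden(a), red(a).]. ⇒ new: approved(a).
Derived: wooden(a) (round 3), open(a) (round 1), locked(a) (round 1), stale(a) (round 3). p84(a) never appears in any round.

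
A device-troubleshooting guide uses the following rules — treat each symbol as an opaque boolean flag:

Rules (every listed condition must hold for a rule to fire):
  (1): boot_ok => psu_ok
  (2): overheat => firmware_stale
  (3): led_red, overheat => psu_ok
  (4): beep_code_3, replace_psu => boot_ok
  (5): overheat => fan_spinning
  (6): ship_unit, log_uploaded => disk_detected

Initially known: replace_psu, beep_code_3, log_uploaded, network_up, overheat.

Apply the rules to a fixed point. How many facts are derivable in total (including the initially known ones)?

9

Round 1: (2) [overheat => firmware_stale]; (4) [beep_code_3, replace_psu => boot_ok]; (5) [overheat => fan_spinning]. New: firmware_stale, boot_ok, fan_spinning.
Round 2: (1) [boot_ok => psu_ok]. New: psu_ok.
Closure: {beep_code_3, boot_ok, fan_spinning, firmware_stale, log_uploaded, network_up, overheat, psu_ok, replace_psu} — 9 facts.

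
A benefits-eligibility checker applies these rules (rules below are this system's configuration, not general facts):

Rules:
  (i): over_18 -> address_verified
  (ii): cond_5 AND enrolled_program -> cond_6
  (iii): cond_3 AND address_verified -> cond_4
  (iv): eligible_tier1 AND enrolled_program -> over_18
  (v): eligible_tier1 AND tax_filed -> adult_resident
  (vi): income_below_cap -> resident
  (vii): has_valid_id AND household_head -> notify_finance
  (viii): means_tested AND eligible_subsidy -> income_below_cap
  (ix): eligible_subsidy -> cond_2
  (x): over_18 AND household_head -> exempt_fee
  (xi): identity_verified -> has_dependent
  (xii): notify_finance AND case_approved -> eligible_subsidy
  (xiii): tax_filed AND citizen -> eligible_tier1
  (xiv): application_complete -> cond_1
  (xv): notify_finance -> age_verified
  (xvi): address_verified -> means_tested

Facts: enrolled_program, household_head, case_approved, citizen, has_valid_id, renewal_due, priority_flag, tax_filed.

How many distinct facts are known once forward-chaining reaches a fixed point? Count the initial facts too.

20

Round 1: (vii) [has_valid_id AND household_head -> notify_finance]; (xiii) [tax_filed AND citizen -> eligible_tier1]. New: notify_finance, eligible_tier1.
Round 2: (iv) [eligible_tier1 AND enrolled_program -> over_18]; (v) [eligible_tier1 AND tax_filed -> adult_resident]; (xii) [notify_finance AND case_approved -> eligible_subsidy]; (xv) [notify_finance -> age_verified]. New: over_18, adult_resident, eligible_subsidy, age_verified.
Round 3: (i) [over_18 -> address_verified]; (ix) [eligible_subsidy -> cond_2]; (x) [over_18 AND household_head -> exempt_fee]. New: address_verified, cond_2, exempt_fee.
Round 4: (xvi) [address_verified -> means_tested]. New: means_tested.
Round 5: (viii) [means_tested AND eligible_subsidy -> income_below_cap]. New: income_below_cap.
Round 6: (vi) [income_below_cap -> resident]. New: resident.
Closure: {address_verified, adult_resident, age_verified, case_approved, citizen, cond_2, eligible_subsidy, eligible_tier1, enrolled_program, exempt_fee, has_valid_id, household_head, income_below_cap, means_tested, notify_finance, over_18, priority_flag, renewal_due, resident, tax_filed} — 20 facts.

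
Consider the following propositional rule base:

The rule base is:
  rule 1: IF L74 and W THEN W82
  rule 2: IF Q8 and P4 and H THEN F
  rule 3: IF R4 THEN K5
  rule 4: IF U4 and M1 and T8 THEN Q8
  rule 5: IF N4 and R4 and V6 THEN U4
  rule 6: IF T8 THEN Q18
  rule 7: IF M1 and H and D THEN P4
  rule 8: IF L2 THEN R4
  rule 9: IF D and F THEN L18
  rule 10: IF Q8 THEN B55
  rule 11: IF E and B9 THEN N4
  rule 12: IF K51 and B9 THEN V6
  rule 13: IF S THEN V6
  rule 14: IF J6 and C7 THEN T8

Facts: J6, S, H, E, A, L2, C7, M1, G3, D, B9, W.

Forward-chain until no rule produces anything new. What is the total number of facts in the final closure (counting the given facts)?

24

Round 1: rule 7 [IF M1 and H and D THEN P4]; rule 8 [IF L2 THEN R4]; rule 11 [IF E and B9 THEN N4]; rule 13 [IF S THEN V6]; rule 14 [IF J6 and C7 THEN T8]. New: P4, R4, N4, V6, T8.
Round 2: rule 3 [IF R4 THEN K5]; rule 5 [IF N4 and R4 and V6 THEN U4]; rule 6 [IF T8 THEN Q18]. New: K5, U4, Q18.
Round 3: rule 4 [IF U4 and M1 and T8 THEN Q8]. New: Q8.
Round 4: rule 2 [IF Q8 and P4 and H THEN F]; rule 10 [IF Q8 THEN B55]. New: F, B55.
Round 5: rule 9 [IF D and F THEN L18]. New: L18.
Closure: {A, B55, B9, C7, D, E, F, G3, H, J6, K5, L18, L2, M1, N4, P4, Q18, Q8, R4, S, T8, U4, V6, W} — 24 facts.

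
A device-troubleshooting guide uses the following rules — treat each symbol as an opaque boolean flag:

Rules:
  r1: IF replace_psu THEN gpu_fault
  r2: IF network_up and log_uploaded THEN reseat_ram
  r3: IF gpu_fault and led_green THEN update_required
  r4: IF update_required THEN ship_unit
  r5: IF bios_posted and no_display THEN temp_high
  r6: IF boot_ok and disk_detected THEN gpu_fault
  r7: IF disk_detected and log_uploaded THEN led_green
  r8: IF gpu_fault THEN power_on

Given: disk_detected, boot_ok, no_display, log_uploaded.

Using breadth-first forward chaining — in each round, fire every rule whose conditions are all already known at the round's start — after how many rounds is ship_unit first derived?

[1] r6 [IF boot_ok and disk_detected THEN gpu_fault]; r7 [IF disk_detected and log_uploaded THEN led_green]. ⇒ new: gpu_fault, led_green.
[2] r3 [IF gpu_fault and led_green THEN update_required]; r8 [IF gpu_fault THEN power_on]. ⇒ new: update_required, power_on.
[3] r4 [IF update_required THEN ship_unit]. ⇒ new: ship_unit.
ship_unit first appears in round 3.

3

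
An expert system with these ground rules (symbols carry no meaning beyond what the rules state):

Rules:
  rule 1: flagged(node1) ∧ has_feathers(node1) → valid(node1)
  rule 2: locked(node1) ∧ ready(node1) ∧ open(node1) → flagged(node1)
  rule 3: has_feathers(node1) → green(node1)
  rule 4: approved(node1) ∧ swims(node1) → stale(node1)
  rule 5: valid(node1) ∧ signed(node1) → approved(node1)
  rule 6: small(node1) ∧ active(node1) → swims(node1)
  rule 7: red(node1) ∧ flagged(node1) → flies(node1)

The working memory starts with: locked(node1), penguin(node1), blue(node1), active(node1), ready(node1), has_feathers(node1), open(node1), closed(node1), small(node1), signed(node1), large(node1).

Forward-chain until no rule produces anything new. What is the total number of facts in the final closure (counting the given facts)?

Round 1 fires rule 2, rule 3, rule 6, giving flagged(node1), green(node1), swims(node1).
Round 2 fires rule 1, giving valid(node1).
Round 3 fires rule 5, giving approved(node1).
Round 4 fires rule 4, giving stale(node1).
Closure: {active(node1), approved(node1), blue(node1), closed(node1), flagged(node1), green(node1), has_feathers(node1), large(node1), locked(node1), open(node1), penguin(node1), ready(node1), signed(node1), small(node1), stale(node1), swims(node1), valid(node1)} — 17 facts.

17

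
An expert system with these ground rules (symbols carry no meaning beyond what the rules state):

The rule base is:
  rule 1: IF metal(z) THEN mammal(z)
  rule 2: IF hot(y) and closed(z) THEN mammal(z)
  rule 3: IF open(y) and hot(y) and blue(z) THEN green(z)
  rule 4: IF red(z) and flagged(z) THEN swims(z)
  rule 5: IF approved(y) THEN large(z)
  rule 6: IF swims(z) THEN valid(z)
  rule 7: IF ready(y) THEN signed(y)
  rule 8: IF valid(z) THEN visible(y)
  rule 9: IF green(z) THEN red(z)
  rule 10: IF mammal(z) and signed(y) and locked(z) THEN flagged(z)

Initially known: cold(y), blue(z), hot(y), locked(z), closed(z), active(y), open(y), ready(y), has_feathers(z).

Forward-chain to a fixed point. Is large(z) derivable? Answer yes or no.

Round 1: rule 2 [IF hot(y) and closed(z) THEN mammal(z)]; rule 3 [IF open(y) and hot(y) and blue(z) THEN green(z)]; rule 7 [IF ready(y) THEN signed(y)]. Adds mammal(z), green(z), signed(y).
Round 2: rule 9 [IF green(z) THEN red(z)]; rule 10 [IF mammal(z) and signed(y) and locked(z) THEN flagged(z)]. Adds red(z), flagged(z).
Round 3: rule 4 [IF red(z) and flagged(z) THEN swims(z)]. Adds swims(z).
Round 4: rule 6 [IF swims(z) THEN valid(z)]. Adds valid(z).
Round 5: rule 8 [IF valid(z) THEN visible(y)]. Adds visible(y).
Fixed point reached. large(z) is concluded only by rule 5; rule 5 needs approved(y) (never derived).

no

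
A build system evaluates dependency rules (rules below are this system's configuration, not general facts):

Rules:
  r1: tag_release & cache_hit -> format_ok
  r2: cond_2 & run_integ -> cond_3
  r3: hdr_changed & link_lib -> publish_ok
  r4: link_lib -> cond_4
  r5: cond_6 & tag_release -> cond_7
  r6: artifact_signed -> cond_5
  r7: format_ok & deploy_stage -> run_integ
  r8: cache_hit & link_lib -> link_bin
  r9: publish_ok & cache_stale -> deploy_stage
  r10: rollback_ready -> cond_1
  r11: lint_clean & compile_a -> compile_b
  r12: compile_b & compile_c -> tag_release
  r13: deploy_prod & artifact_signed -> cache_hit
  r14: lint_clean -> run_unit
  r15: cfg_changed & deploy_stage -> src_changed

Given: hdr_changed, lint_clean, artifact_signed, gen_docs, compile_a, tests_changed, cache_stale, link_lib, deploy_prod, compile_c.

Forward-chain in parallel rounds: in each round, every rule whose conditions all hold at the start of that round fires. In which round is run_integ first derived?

4

Round 1: r3 [hdr_changed & link_lib -> publish_ok]; r4 [link_lib -> cond_4]; r6 [artifact_signed -> cond_5]; r11 [lint_clean & compile_a -> compile_b]; r13 [deploy_prod & artifact_signed -> cache_hit]; r14 [lint_clean -> run_unit]. Adds publish_ok, cond_4, cond_5, compile_b, cache_hit, run_unit.
Round 2: r8 [cache_hit & link_lib -> link_bin]; r9 [publish_ok & cache_stale -> deploy_stage]; r12 [compile_b & compile_c -> tag_release]. Adds link_bin, deploy_stage, tag_release.
Round 3: r1 [tag_release & cache_hit -> format_ok]. Adds format_ok.
Round 4: r7 [format_ok & deploy_stage -> run_integ]. Adds run_integ.
run_integ first appears in round 4.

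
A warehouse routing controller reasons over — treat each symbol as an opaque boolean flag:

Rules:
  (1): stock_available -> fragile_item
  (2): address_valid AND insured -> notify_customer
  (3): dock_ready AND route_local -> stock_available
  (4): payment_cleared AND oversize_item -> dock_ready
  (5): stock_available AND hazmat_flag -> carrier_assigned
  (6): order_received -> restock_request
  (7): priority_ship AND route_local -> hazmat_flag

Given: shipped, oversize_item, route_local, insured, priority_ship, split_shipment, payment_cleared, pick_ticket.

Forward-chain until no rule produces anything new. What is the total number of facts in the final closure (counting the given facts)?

Round 1: (4) [payment_cleared AND oversize_item -> dock_ready]; (7) [priority_ship AND route_local -> hazmat_flag]. New: dock_ready, hazmat_flag.
Round 2: (3) [dock_ready AND route_local -> stock_available]. New: stock_available.
Round 3: (1) [stock_available -> fragile_item]; (5) [stock_available AND hazmat_flag -> carrier_assigned]. New: fragile_item, carrier_assigned.
Closure: {carrier_assigned, dock_ready, fragile_item, hazmat_flag, insured, oversize_item, payment_cleared, pick_ticket, priority_ship, route_local, shipped, split_shipment, stock_available} — 13 facts.

13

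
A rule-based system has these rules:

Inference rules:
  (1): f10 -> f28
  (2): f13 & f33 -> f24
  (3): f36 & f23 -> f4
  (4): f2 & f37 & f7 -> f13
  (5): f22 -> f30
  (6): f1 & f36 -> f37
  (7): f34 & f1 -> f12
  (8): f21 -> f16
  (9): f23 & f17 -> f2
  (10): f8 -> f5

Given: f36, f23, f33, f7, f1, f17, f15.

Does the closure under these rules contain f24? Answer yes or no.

Round 1: (3) [f36 & f23 -> f4]; (6) [f1 & f36 -> f37]; (9) [f23 & f17 -> f2]. New: f4, f37, f2.
Round 2: (4) [f2 & f37 & f7 -> f13]. New: f13.
Round 3: (2) [f13 & f33 -> f24]. New: f24.
f24 appears in round 3, so it is derivable.

yes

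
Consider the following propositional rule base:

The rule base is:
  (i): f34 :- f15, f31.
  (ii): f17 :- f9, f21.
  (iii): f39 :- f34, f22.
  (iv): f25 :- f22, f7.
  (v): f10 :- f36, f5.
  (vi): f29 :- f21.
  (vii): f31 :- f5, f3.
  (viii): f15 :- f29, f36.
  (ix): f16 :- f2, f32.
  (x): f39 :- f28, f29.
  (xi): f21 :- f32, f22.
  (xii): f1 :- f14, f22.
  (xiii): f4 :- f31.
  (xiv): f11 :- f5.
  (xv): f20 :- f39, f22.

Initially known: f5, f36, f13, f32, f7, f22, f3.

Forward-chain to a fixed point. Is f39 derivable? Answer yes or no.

yes

Round 1 fires (iv), (v), (vii), (xi), (xiv), giving f25, f10, f31, f21, f11.
Round 2 fires (vi), (xiii), giving f29, f4.
Round 3 fires (viii), giving f15.
Round 4 fires (i), giving f34.
Round 5 fires (iii), giving f39.
Round 6 fires (xv), giving f20.
f39 appears in round 5, so it is derivable.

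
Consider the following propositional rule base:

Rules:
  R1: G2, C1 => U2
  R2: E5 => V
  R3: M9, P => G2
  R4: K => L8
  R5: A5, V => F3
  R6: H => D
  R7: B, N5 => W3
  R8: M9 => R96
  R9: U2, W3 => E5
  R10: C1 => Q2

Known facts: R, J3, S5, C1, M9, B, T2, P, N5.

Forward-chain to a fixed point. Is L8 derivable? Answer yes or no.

Round 1: R3 [M9, P => G2]; R7 [B, N5 => W3]; R8 [M9 => R96]; R10 [C1 => Q2]. Adds G2, W3, R96, Q2.
Round 2: R1 [G2, C1 => U2]. Adds U2.
Round 3: R9 [U2, W3 => E5]. Adds E5.
Round 4: R2 [E5 => V]. Adds V.
Fixed point reached. L8 is concluded only by R4; R4 needs K (never derived).

no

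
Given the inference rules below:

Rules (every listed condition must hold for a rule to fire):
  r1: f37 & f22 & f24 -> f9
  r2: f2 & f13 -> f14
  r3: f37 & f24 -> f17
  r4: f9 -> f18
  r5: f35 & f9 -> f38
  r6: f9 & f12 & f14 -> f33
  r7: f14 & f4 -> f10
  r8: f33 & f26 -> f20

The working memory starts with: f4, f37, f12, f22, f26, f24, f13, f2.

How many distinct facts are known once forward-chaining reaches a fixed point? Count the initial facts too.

Round 1: r1 [f37 & f22 & f24 -> f9]; r2 [f2 & f13 -> f14]; r3 [f37 & f24 -> f17]. Adds f9, f14, f17.
Round 2: r4 [f9 -> f18]; r6 [f9 & f12 & f14 -> f33]; r7 [f14 & f4 -> f10]. Adds f18, f33, f10.
Round 3: r8 [f33 & f26 -> f20]. Adds f20.
Closure: {f10, f12, f13, f14, f17, f18, f2, f20, f22, f24, f26, f33, f37, f4, f9} — 15 facts.

15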